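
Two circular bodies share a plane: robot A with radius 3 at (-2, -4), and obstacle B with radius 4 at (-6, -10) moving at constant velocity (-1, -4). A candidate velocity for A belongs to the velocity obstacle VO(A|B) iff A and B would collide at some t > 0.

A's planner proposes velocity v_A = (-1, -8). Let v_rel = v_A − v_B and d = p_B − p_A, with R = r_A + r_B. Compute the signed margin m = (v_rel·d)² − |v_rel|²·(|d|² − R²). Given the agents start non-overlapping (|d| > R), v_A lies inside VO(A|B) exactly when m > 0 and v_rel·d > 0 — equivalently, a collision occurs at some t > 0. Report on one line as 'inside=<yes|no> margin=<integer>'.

d = (-4, -6),  |d|² = 52;  R = 3+4 = 7,  c = 52−7² = 3
v_rel = (0, -4),  |v_rel|² = 16;  v_rel·d = (0)·(-4) + (-4)·(-6) = 24
16·t² − 48·t + 3 = 0  ⇒  m = 24² − 16·3 = 528
m = 528 > 0,  v_rel·d = 24 > 0  ⇒  inside

inside=yes margin=528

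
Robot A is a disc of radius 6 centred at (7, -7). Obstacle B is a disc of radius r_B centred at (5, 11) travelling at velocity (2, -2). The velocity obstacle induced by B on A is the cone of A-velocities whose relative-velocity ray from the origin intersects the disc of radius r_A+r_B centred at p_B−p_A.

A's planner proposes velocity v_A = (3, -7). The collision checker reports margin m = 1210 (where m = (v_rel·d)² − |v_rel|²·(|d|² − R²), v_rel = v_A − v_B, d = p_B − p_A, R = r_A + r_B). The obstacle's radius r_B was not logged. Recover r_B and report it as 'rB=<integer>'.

m = 1210
d = (-2, 18);  v_rel = (1, -5),  |v_rel|² = 26
v_rel×d = (1)·(18) − (-5)·(-2) = 8
since m = R²·26 − 8²:  R² = (64 + 1210) / 26 = 49
R = √49 = 7  ⇒  r_B = 7 − 6 = 1

rB=1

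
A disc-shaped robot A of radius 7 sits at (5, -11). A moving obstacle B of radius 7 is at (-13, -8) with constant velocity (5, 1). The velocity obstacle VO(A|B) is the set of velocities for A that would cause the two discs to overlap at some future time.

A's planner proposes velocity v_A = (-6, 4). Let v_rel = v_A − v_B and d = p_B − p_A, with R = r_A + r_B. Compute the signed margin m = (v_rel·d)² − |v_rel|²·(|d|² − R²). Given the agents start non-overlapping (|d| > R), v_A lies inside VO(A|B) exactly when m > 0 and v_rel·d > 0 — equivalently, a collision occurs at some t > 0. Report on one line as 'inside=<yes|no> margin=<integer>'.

d = (-18, 3),  |d|² = 333;  R = 7+7 = 14,  c = 333−14² = 137
v_rel = (-11, 3),  |v_rel|² = 130;  v_rel·d = (-11)·(-18) + (3)·(3) = 207
130·t² − 414·t + 137 = 0  ⇒  m = 207² − 130·137 = 25039
m = 25039 > 0,  v_rel·d = 207 > 0  ⇒  inside

inside=yes margin=25039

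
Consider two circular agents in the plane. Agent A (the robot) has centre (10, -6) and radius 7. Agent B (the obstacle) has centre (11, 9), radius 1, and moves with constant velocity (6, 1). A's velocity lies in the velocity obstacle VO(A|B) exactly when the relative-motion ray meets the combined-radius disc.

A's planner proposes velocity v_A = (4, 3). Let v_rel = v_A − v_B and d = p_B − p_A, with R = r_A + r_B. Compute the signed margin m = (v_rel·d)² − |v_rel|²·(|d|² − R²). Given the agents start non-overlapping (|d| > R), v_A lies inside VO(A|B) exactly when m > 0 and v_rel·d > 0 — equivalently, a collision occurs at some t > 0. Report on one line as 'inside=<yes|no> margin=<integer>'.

d = (1, 15),  |d|² = 226;  R = 7+1 = 8,  c = 226−8² = 162
v_rel = (-2, 2),  |v_rel|² = 8;  v_rel·d = (-2)·(1) + (2)·(15) = 28
8·t² − 56·t + 162 = 0  ⇒  m = 28² − 8·162 = -512
m = -512 < 0,  v_rel·d = 28 > 0  ⇒  outside

inside=no margin=-512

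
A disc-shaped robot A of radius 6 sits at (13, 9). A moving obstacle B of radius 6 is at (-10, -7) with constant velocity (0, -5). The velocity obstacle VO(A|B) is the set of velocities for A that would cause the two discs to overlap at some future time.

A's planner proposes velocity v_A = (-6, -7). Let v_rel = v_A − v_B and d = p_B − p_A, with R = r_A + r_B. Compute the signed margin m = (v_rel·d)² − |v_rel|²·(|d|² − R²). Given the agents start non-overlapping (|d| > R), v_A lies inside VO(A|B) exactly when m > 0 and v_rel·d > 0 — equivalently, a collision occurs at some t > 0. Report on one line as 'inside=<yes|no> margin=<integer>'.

d = (-23, -16),  |d|² = 785;  R = 6+6 = 12,  c = 785−12² = 641
v_rel = (-6, -2),  |v_rel|² = 40;  v_rel·d = (-6)·(-23) + (-2)·(-16) = 170
40·t² − 340·t + 641 = 0  ⇒  m = 170² − 40·641 = 3260
m = 3260 > 0,  v_rel·d = 170 > 0  ⇒  inside

inside=yes margin=3260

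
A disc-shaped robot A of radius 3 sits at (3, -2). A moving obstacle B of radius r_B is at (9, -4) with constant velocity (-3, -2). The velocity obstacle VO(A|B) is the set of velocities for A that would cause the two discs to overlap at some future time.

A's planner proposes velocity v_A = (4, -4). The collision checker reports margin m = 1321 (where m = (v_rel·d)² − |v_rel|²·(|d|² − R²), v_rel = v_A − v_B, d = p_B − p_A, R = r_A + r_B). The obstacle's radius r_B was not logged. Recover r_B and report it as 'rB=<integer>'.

m = 1321
d = (6, -2);  v_rel = (7, -2),  |v_rel|² = 53
v_rel×d = (7)·(-2) − (-2)·(6) = -2
since m = R²·53 − (-2)²:  R² = (4 + 1321) / 53 = 25
R = √25 = 5  ⇒  r_B = 5 − 3 = 2

rB=2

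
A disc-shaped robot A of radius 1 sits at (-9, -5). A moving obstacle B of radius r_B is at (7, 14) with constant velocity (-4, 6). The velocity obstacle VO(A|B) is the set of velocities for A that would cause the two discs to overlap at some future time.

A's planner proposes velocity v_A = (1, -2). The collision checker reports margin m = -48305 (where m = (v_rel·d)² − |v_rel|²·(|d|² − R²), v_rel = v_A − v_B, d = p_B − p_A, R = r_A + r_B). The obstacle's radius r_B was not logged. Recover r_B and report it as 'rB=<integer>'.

m = -48305
d = (16, 19);  v_rel = (5, -8),  |v_rel|² = 89
v_rel×d = (5)·(19) − (-8)·(16) = 223
since m = R²·89 − 223²:  R² = (49729 + -48305) / 89 = 16
R = √16 = 4  ⇒  r_B = 4 − 1 = 3

rB=3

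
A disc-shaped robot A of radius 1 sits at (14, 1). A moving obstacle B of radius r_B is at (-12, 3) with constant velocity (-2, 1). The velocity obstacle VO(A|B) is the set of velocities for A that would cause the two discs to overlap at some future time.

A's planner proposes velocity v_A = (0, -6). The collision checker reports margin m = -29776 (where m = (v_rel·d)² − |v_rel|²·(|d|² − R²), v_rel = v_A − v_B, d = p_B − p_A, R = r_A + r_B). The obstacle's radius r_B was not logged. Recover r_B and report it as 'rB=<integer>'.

m = -29776
d = (-26, 2);  v_rel = (2, -7),  |v_rel|² = 53
v_rel×d = (2)·(2) − (-7)·(-26) = -178
since m = R²·53 − (-178)²:  R² = (31684 + -29776) / 53 = 36
R = √36 = 6  ⇒  r_B = 6 − 1 = 5

rB=5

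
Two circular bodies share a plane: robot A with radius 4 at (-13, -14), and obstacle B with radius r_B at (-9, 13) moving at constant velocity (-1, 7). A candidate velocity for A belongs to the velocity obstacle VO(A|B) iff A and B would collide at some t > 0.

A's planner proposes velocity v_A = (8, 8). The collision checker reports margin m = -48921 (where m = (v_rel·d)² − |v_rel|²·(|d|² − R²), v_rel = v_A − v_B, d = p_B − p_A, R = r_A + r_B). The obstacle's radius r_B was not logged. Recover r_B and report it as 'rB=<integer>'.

m = -48921
d = (4, 27);  v_rel = (9, 1),  |v_rel|² = 82
v_rel×d = (9)·(27) − (1)·(4) = 239
since m = R²·82 − 239²:  R² = (57121 + -48921) / 82 = 100
R = √100 = 10  ⇒  r_B = 10 − 4 = 6

rB=6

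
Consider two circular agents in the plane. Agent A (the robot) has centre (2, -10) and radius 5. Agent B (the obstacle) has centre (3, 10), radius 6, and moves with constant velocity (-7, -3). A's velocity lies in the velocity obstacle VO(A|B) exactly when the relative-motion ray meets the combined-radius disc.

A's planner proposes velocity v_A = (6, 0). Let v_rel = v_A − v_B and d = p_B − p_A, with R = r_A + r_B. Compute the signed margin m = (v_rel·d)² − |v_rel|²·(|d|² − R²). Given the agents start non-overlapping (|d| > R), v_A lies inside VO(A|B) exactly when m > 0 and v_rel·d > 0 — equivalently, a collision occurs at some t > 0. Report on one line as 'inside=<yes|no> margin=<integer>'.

d = (1, 20),  |d|² = 401;  R = 5+6 = 11,  c = 401−11² = 280
v_rel = (13, 3),  |v_rel|² = 178;  v_rel·d = (13)·(1) + (3)·(20) = 73
178·t² − 146·t + 280 = 0  ⇒  m = 73² − 178·280 = -44511
m = -44511 < 0,  v_rel·d = 73 > 0  ⇒  outside

inside=no margin=-44511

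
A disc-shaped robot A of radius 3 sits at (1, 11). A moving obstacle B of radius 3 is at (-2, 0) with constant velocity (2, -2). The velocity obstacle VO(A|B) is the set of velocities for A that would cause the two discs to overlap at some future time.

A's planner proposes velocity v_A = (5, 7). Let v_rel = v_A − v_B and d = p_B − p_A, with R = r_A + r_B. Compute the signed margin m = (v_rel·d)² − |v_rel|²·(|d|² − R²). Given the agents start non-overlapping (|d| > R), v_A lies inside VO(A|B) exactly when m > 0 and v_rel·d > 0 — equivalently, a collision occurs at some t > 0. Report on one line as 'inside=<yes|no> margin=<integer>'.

d = (-3, -11),  |d|² = 130;  R = 3+3 = 6,  c = 130−6² = 94
v_rel = (3, 9),  |v_rel|² = 90;  v_rel·d = (3)·(-3) + (9)·(-11) = -108
90·t² + 216·t + 94 = 0  ⇒  m = (-108)² − 90·94 = 3204
m = 3204 > 0,  v_rel·d = -108 < 0  ⇒  outside

inside=no margin=3204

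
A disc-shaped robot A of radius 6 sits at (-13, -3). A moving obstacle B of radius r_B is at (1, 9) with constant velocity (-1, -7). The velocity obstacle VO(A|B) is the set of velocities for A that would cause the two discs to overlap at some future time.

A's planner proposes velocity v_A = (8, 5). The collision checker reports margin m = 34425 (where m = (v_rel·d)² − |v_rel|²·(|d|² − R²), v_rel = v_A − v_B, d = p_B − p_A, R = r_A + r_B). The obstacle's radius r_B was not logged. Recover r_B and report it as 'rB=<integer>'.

m = 34425
d = (14, 12);  v_rel = (9, 12),  |v_rel|² = 225
v_rel×d = (9)·(12) − (12)·(14) = -60
since m = R²·225 − (-60)²:  R² = (3600 + 34425) / 225 = 169
R = √169 = 13  ⇒  r_B = 13 − 6 = 7

rB=7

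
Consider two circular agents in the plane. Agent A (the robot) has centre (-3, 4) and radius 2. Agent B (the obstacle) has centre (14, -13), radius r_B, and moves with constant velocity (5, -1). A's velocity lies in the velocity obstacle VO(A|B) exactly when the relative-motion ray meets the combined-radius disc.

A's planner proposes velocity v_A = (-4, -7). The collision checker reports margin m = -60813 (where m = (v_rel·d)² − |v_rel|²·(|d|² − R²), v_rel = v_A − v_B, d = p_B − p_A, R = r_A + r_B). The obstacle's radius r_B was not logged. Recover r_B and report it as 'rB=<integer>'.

m = -60813
d = (17, -17);  v_rel = (-9, -6),  |v_rel|² = 117
v_rel×d = (-9)·(-17) − (-6)·(17) = 255
since m = R²·117 − 255²:  R² = (65025 + -60813) / 117 = 36
R = √36 = 6  ⇒  r_B = 6 − 2 = 4

rB=4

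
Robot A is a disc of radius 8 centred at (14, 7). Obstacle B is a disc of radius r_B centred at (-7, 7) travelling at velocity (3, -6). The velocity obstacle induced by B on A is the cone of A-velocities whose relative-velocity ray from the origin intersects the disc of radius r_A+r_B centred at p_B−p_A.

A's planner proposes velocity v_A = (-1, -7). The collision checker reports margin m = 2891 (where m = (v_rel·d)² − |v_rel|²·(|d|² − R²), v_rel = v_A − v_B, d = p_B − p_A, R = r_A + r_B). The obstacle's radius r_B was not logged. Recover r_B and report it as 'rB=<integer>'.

m = 2891
d = (-21, 0);  v_rel = (-4, -1),  |v_rel|² = 17
v_rel×d = (-4)·(0) − (-1)·(-21) = -21
since m = R²·17 − (-21)²:  R² = (441 + 2891) / 17 = 196
R = √196 = 14  ⇒  r_B = 14 − 8 = 6

rB=6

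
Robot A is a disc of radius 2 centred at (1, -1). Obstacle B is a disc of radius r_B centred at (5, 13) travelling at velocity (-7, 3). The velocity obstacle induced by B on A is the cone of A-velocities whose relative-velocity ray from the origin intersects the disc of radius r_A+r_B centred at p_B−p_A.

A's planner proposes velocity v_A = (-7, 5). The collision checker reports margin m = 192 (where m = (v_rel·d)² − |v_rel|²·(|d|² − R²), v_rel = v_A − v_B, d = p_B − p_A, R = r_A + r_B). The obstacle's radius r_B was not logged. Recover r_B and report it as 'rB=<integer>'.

m = 192
d = (4, 14);  v_rel = (0, 2),  |v_rel|² = 4
v_rel×d = (0)·(14) − (2)·(4) = -8
since m = R²·4 − (-8)²:  R² = (64 + 192) / 4 = 64
R = √64 = 8  ⇒  r_B = 8 − 2 = 6

rB=6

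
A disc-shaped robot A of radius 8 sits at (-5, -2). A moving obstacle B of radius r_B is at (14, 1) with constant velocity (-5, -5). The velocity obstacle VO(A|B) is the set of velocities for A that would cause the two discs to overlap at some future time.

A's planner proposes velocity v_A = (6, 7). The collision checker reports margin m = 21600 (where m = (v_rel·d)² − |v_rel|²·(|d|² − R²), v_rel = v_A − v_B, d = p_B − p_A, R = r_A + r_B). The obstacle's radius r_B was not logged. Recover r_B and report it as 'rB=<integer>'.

m = 21600
d = (19, 3);  v_rel = (11, 12),  |v_rel|² = 265
v_rel×d = (11)·(3) − (12)·(19) = -195
since m = R²·265 − (-195)²:  R² = (38025 + 21600) / 265 = 225
R = √225 = 15  ⇒  r_B = 15 − 8 = 7

rB=7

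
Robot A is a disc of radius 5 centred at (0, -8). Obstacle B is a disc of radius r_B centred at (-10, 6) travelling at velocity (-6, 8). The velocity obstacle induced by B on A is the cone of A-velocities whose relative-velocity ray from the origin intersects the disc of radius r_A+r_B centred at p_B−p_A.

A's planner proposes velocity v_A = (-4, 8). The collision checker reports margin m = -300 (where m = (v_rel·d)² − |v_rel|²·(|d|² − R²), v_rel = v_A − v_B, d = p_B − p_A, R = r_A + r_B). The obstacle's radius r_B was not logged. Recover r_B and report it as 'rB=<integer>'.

m = -300
d = (-10, 14);  v_rel = (2, 0),  |v_rel|² = 4
v_rel×d = (2)·(14) − (0)·(-10) = 28
since m = R²·4 − 28²:  R² = (784 + -300) / 4 = 121
R = √121 = 11  ⇒  r_B = 11 − 5 = 6

rB=6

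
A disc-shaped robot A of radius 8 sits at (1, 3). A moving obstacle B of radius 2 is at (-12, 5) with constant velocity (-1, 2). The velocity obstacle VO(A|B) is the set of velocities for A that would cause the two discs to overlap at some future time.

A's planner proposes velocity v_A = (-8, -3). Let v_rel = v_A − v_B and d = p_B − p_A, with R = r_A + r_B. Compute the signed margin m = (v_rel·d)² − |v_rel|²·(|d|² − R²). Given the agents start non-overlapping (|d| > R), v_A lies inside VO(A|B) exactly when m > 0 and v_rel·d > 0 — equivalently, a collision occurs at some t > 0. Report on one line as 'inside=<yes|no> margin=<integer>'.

d = (-13, 2),  |d|² = 173;  R = 8+2 = 10,  c = 173−10² = 73
v_rel = (-7, -5),  |v_rel|² = 74;  v_rel·d = (-7)·(-13) + (-5)·(2) = 81
74·t² − 162·t + 73 = 0  ⇒  m = 81² − 74·73 = 1159
m = 1159 > 0,  v_rel·d = 81 > 0  ⇒  inside

inside=yes margin=1159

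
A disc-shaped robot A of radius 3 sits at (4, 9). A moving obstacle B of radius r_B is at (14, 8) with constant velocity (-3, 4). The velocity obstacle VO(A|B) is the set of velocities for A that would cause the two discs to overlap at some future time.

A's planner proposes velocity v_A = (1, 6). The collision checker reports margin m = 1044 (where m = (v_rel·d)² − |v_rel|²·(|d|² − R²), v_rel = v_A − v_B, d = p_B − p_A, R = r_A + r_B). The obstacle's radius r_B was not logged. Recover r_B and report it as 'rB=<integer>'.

m = 1044
d = (10, -1);  v_rel = (4, 2),  |v_rel|² = 20
v_rel×d = (4)·(-1) − (2)·(10) = -24
since m = R²·20 − (-24)²:  R² = (576 + 1044) / 20 = 81
R = √81 = 9  ⇒  r_B = 9 − 3 = 6

rB=6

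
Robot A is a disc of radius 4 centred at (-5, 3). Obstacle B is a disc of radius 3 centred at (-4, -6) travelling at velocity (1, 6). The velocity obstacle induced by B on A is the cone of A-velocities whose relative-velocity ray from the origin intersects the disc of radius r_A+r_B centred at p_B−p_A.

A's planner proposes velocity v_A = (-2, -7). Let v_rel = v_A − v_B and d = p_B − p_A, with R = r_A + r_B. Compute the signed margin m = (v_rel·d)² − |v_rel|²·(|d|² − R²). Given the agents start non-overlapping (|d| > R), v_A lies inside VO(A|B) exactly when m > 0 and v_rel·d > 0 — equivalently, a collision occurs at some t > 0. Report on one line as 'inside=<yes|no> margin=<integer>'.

d = (1, -9),  |d|² = 82;  R = 4+3 = 7,  c = 82−7² = 33
v_rel = (-3, -13),  |v_rel|² = 178;  v_rel·d = (-3)·(1) + (-13)·(-9) = 114
178·t² − 228·t + 33 = 0  ⇒  m = 114² − 178·33 = 7122
m = 7122 > 0,  v_rel·d = 114 > 0  ⇒  inside

inside=yes margin=7122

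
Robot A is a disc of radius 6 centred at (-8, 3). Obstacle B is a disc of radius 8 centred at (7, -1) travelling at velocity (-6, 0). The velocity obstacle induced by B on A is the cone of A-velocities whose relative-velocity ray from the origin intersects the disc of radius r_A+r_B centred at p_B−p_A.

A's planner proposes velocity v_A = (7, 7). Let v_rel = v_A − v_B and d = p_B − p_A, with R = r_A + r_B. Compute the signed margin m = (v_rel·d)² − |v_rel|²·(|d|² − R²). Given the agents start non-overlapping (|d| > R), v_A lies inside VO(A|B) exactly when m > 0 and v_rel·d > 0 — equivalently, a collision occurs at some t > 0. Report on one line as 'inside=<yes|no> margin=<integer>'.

d = (15, -4),  |d|² = 241;  R = 6+8 = 14,  c = 241−14² = 45
v_rel = (13, 7),  |v_rel|² = 218;  v_rel·d = (13)·(15) + (7)·(-4) = 167
218·t² − 334·t + 45 = 0  ⇒  m = 167² − 218·45 = 18079
m = 18079 > 0,  v_rel·d = 167 > 0  ⇒  inside

inside=yes margin=18079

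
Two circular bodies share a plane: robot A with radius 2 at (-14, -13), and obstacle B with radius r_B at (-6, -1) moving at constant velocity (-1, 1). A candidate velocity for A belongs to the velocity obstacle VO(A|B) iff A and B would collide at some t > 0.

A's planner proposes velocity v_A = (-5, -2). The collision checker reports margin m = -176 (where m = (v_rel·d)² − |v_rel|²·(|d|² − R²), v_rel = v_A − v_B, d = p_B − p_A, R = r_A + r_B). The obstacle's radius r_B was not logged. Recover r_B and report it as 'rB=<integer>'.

m = -176
d = (8, 12);  v_rel = (-4, -3),  |v_rel|² = 25
v_rel×d = (-4)·(12) − (-3)·(8) = -24
since m = R²·25 − (-24)²:  R² = (576 + -176) / 25 = 16
R = √16 = 4  ⇒  r_B = 4 − 2 = 2

rB=2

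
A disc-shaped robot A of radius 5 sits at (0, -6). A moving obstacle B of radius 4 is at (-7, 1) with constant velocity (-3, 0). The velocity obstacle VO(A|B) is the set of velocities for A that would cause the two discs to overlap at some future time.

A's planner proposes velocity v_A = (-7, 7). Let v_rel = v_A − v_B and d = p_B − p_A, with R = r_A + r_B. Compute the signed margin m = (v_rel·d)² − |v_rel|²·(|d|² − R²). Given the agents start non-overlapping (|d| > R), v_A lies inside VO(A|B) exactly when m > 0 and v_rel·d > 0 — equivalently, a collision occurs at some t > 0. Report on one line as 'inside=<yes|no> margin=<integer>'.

d = (-7, 7),  |d|² = 98;  R = 5+4 = 9,  c = 98−9² = 17
v_rel = (-4, 7),  |v_rel|² = 65;  v_rel·d = (-4)·(-7) + (7)·(7) = 77
65·t² − 154·t + 17 = 0  ⇒  m = 77² − 65·17 = 4824
m = 4824 > 0,  v_rel·d = 77 > 0  ⇒  inside

inside=yes margin=4824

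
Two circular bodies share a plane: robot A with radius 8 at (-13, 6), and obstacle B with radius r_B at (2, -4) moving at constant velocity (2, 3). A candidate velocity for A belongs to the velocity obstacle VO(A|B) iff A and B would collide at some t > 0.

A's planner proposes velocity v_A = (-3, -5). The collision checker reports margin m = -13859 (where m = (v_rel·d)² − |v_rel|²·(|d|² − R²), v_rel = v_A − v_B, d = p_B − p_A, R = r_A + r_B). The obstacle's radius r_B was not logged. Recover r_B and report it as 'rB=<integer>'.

m = -13859
d = (15, -10);  v_rel = (-5, -8),  |v_rel|² = 89
v_rel×d = (-5)·(-10) − (-8)·(15) = 170
since m = R²·89 − 170²:  R² = (28900 + -13859) / 89 = 169
R = √169 = 13  ⇒  r_B = 13 − 8 = 5

rB=5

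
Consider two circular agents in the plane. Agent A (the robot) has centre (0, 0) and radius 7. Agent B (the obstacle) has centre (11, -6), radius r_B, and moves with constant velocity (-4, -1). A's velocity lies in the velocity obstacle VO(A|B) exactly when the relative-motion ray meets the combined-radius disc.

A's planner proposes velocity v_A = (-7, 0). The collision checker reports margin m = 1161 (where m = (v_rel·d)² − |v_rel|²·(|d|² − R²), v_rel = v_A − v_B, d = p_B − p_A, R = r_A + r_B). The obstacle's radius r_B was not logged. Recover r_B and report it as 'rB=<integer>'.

m = 1161
d = (11, -6);  v_rel = (-3, 1),  |v_rel|² = 10
v_rel×d = (-3)·(-6) − (1)·(11) = 7
since m = R²·10 − 7²:  R² = (49 + 1161) / 10 = 121
R = √121 = 11  ⇒  r_B = 11 − 7 = 4

rB=4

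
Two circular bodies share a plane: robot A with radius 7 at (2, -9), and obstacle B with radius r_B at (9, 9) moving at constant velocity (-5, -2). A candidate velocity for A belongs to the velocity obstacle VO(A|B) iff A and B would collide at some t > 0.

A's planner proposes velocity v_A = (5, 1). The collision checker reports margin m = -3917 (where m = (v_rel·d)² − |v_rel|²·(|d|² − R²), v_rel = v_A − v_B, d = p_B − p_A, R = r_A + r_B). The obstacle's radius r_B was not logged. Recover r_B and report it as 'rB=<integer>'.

m = -3917
d = (7, 18);  v_rel = (10, 3),  |v_rel|² = 109
v_rel×d = (10)·(18) − (3)·(7) = 159
since m = R²·109 − 159²:  R² = (25281 + -3917) / 109 = 196
R = √196 = 14  ⇒  r_B = 14 − 7 = 7

rB=7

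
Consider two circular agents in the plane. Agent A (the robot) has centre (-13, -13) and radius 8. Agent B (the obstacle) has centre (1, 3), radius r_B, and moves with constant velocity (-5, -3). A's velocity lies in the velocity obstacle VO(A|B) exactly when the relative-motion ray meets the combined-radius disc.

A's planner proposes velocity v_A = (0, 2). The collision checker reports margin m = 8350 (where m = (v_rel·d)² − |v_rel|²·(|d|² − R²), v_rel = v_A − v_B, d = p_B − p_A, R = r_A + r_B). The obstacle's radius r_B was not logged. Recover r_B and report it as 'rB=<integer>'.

m = 8350
d = (14, 16);  v_rel = (5, 5),  |v_rel|² = 50
v_rel×d = (5)·(16) − (5)·(14) = 10
since m = R²·50 − 10²:  R² = (100 + 8350) / 50 = 169
R = √169 = 13  ⇒  r_B = 13 − 8 = 5

rB=5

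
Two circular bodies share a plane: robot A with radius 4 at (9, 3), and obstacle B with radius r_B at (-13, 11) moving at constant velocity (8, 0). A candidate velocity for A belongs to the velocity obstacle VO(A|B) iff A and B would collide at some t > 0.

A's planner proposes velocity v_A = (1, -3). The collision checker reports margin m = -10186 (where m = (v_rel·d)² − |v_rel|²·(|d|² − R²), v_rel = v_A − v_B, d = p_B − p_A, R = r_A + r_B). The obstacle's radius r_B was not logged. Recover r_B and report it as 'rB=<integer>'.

m = -10186
d = (-22, 8);  v_rel = (-7, -3),  |v_rel|² = 58
v_rel×d = (-7)·(8) − (-3)·(-22) = -122
since m = R²·58 − (-122)²:  R² = (14884 + -10186) / 58 = 81
R = √81 = 9  ⇒  r_B = 9 − 4 = 5

rB=5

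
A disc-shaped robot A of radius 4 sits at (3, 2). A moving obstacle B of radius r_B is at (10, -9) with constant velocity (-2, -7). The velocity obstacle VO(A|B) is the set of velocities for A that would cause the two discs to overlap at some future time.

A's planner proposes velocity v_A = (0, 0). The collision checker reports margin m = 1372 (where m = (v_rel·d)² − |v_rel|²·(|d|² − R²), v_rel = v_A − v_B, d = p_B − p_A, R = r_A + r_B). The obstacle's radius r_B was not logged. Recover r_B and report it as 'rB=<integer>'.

m = 1372
d = (7, -11);  v_rel = (2, 7),  |v_rel|² = 53
v_rel×d = (2)·(-11) − (7)·(7) = -71
since m = R²·53 − (-71)²:  R² = (5041 + 1372) / 53 = 121
R = √121 = 11  ⇒  r_B = 11 − 4 = 7

rB=7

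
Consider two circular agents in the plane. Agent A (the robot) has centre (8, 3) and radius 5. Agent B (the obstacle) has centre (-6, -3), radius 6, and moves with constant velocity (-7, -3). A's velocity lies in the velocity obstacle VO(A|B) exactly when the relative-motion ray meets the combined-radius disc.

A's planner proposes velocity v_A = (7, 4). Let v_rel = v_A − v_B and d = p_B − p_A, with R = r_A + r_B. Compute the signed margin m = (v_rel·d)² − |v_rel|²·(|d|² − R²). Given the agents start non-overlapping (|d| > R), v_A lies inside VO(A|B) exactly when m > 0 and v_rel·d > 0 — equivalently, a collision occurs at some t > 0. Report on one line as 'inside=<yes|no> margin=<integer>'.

d = (-14, -6),  |d|² = 232;  R = 5+6 = 11,  c = 232−11² = 111
v_rel = (14, 7),  |v_rel|² = 245;  v_rel·d = (14)·(-14) + (7)·(-6) = -238
245·t² + 476·t + 111 = 0  ⇒  m = (-238)² − 245·111 = 29449
m = 29449 > 0,  v_rel·d = -238 < 0  ⇒  outside

inside=no margin=29449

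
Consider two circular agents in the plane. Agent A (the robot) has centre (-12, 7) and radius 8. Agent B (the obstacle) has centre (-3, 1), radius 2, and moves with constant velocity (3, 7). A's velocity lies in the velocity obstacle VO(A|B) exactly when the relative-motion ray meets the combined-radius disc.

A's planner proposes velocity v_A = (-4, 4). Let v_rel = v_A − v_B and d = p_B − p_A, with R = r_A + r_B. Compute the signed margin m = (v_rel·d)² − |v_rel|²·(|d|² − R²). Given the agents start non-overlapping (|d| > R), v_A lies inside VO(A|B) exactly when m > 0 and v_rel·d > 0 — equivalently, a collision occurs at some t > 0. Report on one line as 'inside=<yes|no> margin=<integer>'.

d = (9, -6),  |d|² = 117;  R = 8+2 = 10,  c = 117−10² = 17
v_rel = (-7, -3),  |v_rel|² = 58;  v_rel·d = (-7)·(9) + (-3)·(-6) = -45
58·t² + 90·t + 17 = 0  ⇒  m = (-45)² − 58·17 = 1039
m = 1039 > 0,  v_rel·d = -45 < 0  ⇒  outside

inside=no margin=1039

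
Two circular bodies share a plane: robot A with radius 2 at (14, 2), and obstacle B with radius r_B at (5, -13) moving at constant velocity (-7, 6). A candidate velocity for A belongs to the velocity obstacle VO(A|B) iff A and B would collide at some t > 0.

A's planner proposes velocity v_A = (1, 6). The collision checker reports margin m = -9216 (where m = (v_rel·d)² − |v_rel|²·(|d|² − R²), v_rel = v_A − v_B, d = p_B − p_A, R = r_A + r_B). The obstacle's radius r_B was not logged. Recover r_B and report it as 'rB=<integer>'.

m = -9216
d = (-9, -15);  v_rel = (8, 0),  |v_rel|² = 64
v_rel×d = (8)·(-15) − (0)·(-9) = -120
since m = R²·64 − (-120)²:  R² = (14400 + -9216) / 64 = 81
R = √81 = 9  ⇒  r_B = 9 − 2 = 7

rB=7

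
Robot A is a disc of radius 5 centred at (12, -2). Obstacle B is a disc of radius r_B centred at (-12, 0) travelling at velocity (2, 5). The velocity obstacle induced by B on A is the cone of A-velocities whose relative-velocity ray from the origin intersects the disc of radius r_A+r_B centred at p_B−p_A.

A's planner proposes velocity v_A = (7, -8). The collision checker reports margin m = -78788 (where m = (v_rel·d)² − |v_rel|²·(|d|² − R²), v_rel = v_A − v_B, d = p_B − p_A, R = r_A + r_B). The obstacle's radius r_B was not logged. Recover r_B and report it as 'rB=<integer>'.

m = -78788
d = (-24, 2);  v_rel = (5, -13),  |v_rel|² = 194
v_rel×d = (5)·(2) − (-13)·(-24) = -302
since m = R²·194 − (-302)²:  R² = (91204 + -78788) / 194 = 64
R = √64 = 8  ⇒  r_B = 8 − 5 = 3

rB=3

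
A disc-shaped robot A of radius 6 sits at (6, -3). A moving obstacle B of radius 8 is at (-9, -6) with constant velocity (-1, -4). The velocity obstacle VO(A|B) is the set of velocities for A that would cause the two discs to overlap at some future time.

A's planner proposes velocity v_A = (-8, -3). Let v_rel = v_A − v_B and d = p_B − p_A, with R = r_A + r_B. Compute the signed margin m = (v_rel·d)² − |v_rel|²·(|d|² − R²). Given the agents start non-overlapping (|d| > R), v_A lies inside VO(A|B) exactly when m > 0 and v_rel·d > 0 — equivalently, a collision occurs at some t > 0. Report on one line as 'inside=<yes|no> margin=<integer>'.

d = (-15, -3),  |d|² = 234;  R = 6+8 = 14,  c = 234−14² = 38
v_rel = (-7, 1),  |v_rel|² = 50;  v_rel·d = (-7)·(-15) + (1)·(-3) = 102
50·t² − 204·t + 38 = 0  ⇒  m = 102² − 50·38 = 8504
m = 8504 > 0,  v_rel·d = 102 > 0  ⇒  inside

inside=yes margin=8504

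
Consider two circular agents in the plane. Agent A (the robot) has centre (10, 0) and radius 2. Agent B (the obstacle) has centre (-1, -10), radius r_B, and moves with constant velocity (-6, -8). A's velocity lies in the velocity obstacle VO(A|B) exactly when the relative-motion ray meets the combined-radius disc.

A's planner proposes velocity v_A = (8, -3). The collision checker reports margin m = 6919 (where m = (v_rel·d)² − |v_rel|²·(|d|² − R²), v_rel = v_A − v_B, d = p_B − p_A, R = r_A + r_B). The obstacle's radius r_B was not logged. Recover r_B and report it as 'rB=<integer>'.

m = 6919
d = (-11, -10);  v_rel = (14, 5),  |v_rel|² = 221
v_rel×d = (14)·(-10) − (5)·(-11) = -85
since m = R²·221 − (-85)²:  R² = (7225 + 6919) / 221 = 64
R = √64 = 8  ⇒  r_B = 8 − 2 = 6

rB=6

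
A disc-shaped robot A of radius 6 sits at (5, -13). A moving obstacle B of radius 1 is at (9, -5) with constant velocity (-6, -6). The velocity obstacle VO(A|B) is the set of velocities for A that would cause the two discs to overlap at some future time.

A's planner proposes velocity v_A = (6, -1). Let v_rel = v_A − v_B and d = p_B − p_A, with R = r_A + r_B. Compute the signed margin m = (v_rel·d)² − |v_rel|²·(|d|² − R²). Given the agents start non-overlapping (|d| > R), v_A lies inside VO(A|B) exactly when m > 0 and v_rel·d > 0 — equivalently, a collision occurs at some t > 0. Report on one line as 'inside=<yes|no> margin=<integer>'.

d = (4, 8),  |d|² = 80;  R = 6+1 = 7,  c = 80−7² = 31
v_rel = (12, 5),  |v_rel|² = 169;  v_rel·d = (12)·(4) + (5)·(8) = 88
169·t² − 176·t + 31 = 0  ⇒  m = 88² − 169·31 = 2505
m = 2505 > 0,  v_rel·d = 88 > 0  ⇒  inside

inside=yes margin=2505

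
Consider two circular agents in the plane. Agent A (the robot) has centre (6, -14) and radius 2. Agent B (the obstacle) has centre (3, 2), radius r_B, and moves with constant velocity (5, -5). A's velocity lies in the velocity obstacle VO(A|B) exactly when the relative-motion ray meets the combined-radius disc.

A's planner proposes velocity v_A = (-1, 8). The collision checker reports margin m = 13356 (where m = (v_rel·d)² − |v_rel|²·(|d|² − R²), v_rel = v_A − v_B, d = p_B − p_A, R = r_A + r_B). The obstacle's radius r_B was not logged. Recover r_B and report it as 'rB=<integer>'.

m = 13356
d = (-3, 16);  v_rel = (-6, 13),  |v_rel|² = 205
v_rel×d = (-6)·(16) − (13)·(-3) = -57
since m = R²·205 − (-57)²:  R² = (3249 + 13356) / 205 = 81
R = √81 = 9  ⇒  r_B = 9 − 2 = 7

rB=7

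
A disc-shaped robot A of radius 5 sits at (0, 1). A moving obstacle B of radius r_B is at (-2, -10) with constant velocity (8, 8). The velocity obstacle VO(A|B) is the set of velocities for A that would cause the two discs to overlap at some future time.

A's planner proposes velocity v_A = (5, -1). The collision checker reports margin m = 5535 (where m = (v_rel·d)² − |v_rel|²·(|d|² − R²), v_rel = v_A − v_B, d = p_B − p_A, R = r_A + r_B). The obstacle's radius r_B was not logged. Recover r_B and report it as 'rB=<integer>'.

m = 5535
d = (-2, -11);  v_rel = (-3, -9),  |v_rel|² = 90
v_rel×d = (-3)·(-11) − (-9)·(-2) = 15
since m = R²·90 − 15²:  R² = (225 + 5535) / 90 = 64
R = √64 = 8  ⇒  r_B = 8 − 5 = 3

rB=3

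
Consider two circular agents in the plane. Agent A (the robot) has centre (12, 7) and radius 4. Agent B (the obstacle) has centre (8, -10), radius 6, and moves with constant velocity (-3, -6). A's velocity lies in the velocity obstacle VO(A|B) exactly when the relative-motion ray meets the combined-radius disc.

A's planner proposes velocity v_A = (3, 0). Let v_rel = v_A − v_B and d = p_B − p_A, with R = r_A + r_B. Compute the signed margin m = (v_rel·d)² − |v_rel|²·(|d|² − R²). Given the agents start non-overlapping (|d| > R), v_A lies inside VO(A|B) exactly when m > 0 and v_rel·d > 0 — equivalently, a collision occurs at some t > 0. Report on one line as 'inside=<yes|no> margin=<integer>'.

d = (-4, -17),  |d|² = 305;  R = 4+6 = 10,  c = 305−10² = 205
v_rel = (6, 6),  |v_rel|² = 72;  v_rel·d = (6)·(-4) + (6)·(-17) = -126
72·t² + 252·t + 205 = 0  ⇒  m = (-126)² − 72·205 = 1116
m = 1116 > 0,  v_rel·d = -126 < 0  ⇒  outside

inside=no margin=1116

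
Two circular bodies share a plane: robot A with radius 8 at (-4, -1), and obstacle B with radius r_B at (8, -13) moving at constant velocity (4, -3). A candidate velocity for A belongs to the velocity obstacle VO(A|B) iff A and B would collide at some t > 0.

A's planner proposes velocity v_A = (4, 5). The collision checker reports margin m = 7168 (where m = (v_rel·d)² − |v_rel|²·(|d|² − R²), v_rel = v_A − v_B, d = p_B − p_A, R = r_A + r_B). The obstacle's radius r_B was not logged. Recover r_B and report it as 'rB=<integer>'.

m = 7168
d = (12, -12);  v_rel = (0, 8),  |v_rel|² = 64
v_rel×d = (0)·(-12) − (8)·(12) = -96
since m = R²·64 − (-96)²:  R² = (9216 + 7168) / 64 = 256
R = √256 = 16  ⇒  r_B = 16 − 8 = 8

rB=8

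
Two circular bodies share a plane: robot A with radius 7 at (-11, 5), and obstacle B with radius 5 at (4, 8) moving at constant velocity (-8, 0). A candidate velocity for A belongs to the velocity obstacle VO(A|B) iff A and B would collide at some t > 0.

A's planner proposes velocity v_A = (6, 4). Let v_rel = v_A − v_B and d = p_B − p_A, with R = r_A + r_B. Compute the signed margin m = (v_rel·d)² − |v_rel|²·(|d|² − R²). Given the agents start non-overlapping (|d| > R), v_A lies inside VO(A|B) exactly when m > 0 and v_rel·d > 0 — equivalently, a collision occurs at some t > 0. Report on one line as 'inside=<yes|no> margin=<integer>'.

d = (15, 3),  |d|² = 234;  R = 7+5 = 12,  c = 234−12² = 90
v_rel = (14, 4),  |v_rel|² = 212;  v_rel·d = (14)·(15) + (4)·(3) = 222
212·t² − 444·t + 90 = 0  ⇒  m = 222² − 212·90 = 30204
m = 30204 > 0,  v_rel·d = 222 > 0  ⇒  inside

inside=yes margin=30204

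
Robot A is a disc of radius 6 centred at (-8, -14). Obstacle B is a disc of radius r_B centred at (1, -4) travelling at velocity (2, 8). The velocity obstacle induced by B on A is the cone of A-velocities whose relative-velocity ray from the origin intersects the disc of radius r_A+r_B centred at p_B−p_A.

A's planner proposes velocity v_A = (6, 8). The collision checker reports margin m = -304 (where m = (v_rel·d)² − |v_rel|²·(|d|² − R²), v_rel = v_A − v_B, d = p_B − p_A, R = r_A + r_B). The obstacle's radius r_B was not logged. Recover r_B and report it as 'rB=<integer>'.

m = -304
d = (9, 10);  v_rel = (4, 0),  |v_rel|² = 16
v_rel×d = (4)·(10) − (0)·(9) = 40
since m = R²·16 − 40²:  R² = (1600 + -304) / 16 = 81
R = √81 = 9  ⇒  r_B = 9 − 6 = 3

rB=3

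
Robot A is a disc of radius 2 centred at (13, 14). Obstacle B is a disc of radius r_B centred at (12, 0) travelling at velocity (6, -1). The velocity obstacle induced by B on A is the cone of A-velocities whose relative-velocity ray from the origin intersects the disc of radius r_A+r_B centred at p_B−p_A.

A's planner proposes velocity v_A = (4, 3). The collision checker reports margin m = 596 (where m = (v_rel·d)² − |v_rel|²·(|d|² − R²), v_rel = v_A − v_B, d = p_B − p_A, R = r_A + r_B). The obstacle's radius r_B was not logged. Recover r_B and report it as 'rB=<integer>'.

m = 596
d = (-1, -14);  v_rel = (-2, 4),  |v_rel|² = 20
v_rel×d = (-2)·(-14) − (4)·(-1) = 32
since m = R²·20 − 32²:  R² = (1024 + 596) / 20 = 81
R = √81 = 9  ⇒  r_B = 9 − 2 = 7

rB=7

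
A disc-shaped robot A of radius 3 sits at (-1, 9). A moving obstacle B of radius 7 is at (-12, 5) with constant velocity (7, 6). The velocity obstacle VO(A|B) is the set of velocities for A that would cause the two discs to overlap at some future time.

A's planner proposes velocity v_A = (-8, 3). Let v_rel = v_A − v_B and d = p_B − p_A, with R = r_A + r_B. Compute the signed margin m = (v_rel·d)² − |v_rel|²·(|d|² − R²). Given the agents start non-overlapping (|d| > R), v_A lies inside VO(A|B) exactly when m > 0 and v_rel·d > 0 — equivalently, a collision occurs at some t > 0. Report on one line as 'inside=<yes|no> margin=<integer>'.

d = (-11, -4),  |d|² = 137;  R = 3+7 = 10,  c = 137−10² = 37
v_rel = (-15, -3),  |v_rel|² = 234;  v_rel·d = (-15)·(-11) + (-3)·(-4) = 177
234·t² − 354·t + 37 = 0  ⇒  m = 177² − 234·37 = 22671
m = 22671 > 0,  v_rel·d = 177 > 0  ⇒  inside

inside=yes margin=22671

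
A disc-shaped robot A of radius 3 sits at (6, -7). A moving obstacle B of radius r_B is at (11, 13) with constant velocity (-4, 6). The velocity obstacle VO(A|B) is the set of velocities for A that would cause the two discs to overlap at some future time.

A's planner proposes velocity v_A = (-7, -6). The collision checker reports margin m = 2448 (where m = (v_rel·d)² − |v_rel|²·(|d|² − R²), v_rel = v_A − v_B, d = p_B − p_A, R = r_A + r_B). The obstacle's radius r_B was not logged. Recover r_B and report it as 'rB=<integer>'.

m = 2448
d = (5, 20);  v_rel = (-3, -12),  |v_rel|² = 153
v_rel×d = (-3)·(20) − (-12)·(5) = 0
since m = R²·153 − 0²:  R² = (0 + 2448) / 153 = 16
R = √16 = 4  ⇒  r_B = 4 − 3 = 1

rB=1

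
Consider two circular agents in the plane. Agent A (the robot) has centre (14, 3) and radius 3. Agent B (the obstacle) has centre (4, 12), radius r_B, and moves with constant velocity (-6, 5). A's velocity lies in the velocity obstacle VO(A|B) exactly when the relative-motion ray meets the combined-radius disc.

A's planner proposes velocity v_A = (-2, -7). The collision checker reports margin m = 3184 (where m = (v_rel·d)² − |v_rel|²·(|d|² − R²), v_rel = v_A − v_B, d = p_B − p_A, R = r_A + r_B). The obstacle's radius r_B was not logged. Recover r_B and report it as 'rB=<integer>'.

m = 3184
d = (-10, 9);  v_rel = (4, -12),  |v_rel|² = 160
v_rel×d = (4)·(9) − (-12)·(-10) = -84
since m = R²·160 − (-84)²:  R² = (7056 + 3184) / 160 = 64
R = √64 = 8  ⇒  r_B = 8 − 3 = 5

rB=5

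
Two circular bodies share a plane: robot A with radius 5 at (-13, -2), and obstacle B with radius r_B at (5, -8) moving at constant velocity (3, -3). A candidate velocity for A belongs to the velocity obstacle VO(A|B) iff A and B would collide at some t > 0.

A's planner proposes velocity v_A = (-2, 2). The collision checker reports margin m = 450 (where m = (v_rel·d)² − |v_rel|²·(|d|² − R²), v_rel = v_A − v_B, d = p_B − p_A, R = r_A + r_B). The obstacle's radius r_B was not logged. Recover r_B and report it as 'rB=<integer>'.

m = 450
d = (18, -6);  v_rel = (-5, 5),  |v_rel|² = 50
v_rel×d = (-5)·(-6) − (5)·(18) = -60
since m = R²·50 − (-60)²:  R² = (3600 + 450) / 50 = 81
R = √81 = 9  ⇒  r_B = 9 − 5 = 4

rB=4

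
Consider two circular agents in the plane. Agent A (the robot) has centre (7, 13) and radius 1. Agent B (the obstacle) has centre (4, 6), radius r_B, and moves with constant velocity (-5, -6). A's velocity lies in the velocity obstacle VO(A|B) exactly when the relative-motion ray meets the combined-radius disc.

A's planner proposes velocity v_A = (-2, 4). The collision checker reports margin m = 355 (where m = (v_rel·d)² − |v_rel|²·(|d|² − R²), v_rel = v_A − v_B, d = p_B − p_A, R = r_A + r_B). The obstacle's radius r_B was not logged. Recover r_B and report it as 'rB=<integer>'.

m = 355
d = (-3, -7);  v_rel = (3, 10),  |v_rel|² = 109
v_rel×d = (3)·(-7) − (10)·(-3) = 9
since m = R²·109 − 9²:  R² = (81 + 355) / 109 = 4
R = √4 = 2  ⇒  r_B = 2 − 1 = 1

rB=1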